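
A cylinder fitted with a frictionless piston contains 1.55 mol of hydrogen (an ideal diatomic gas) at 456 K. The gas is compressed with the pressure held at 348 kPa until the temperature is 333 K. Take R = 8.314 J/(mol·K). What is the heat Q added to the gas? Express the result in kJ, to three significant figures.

Q ≈ -5.55 kJ

Isobaric: W = nRΔT = (1.55)(8.314)(-123) = -1585 J.
ΔU = nCᵥΔT with Cᵥ = 5R/2: ΔU = (1.55)(20.79)(-123) = -3963 J.
Q = ΔU + W = -3963 − 1585 = -5548 J.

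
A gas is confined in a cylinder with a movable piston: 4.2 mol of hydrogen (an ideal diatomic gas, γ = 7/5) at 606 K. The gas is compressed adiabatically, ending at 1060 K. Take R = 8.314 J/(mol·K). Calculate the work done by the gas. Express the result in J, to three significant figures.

W ≈ -39600 J

Adiabatic ⇒ Q = 0, so W_by = −ΔU = nCᵥ(T₁ − T₂).
Cᵥ = 5R/2 = 20.79 J/(mol·K).
W = (4.2)(20.79)(606 − 1060) = -39633 J.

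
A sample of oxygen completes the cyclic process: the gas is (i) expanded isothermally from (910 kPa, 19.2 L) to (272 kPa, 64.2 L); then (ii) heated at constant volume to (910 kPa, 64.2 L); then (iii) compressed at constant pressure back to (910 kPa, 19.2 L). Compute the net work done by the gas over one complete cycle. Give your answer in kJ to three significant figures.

Leg (i): W = PᵢVᵢ ln(V_f/Vᵢ) = (17472) ln(64.2/19.2) = 21090 J.
Leg (ii): W = 0.
Leg (iii): W = PΔV = (910)(19.2 − 64.2) = -40950 J.
W_net = 21090 − 40950 = -19860 J.

W_net ≈ -19.9 kJ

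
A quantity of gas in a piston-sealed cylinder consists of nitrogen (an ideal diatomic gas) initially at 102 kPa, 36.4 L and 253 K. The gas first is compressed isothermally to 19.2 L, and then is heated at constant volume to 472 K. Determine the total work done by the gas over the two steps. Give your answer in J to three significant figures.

W_total ≈ -2370 J

Step 1 (isothermal): W = P₁V₁ ln(V₂/V₁) = (3713) ln(19.2/36.4) = -2375 J.
Step 2 (isochoric): W = 0 (constant volume).
W_total = -2375 + 0 = -2375 J.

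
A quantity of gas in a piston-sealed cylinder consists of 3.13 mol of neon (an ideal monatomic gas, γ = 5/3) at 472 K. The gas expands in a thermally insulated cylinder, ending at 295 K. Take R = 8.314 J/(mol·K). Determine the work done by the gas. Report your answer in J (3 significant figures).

Adiabatic ⇒ Q = 0, so W_by = −ΔU = nCᵥ(T₁ − T₂).
Cᵥ = 3R/2 = 12.47 J/(mol·K).
W = (3.13)(12.47)(472 − 295) = 6909 J.

W ≈ 6910 J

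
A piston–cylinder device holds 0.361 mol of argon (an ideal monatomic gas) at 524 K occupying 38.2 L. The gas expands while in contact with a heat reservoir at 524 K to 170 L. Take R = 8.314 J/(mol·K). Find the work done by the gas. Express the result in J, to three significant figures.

W ≈ 2350 J

Isothermal: W = nRT ln(V₂/V₁).
W = (0.361)(8.314)(524) × ln(170/38.2)
  = 1573 × 1.493
W_by_gas = 2348 J.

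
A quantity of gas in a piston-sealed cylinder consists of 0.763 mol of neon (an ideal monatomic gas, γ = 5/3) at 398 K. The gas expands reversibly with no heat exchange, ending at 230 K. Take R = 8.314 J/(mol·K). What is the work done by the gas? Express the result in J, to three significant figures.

W ≈ 1600 J

Adiabatic ⇒ Q = 0, so W_by = −ΔU = nCᵥ(T₁ − T₂).
Cᵥ = 3R/2 = 12.47 J/(mol·K).
W = (0.763)(12.47)(398 − 230) = 1599 J.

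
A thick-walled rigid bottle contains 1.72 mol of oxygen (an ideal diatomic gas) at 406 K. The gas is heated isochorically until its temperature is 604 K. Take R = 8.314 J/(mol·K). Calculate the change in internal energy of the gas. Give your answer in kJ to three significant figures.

ΔU ≈ 7.08 kJ

Constant volume ⇒ W = 0, so Q = ΔU = nCᵥΔT with Cᵥ = 5R/2 = 20.79 J/(mol·K).
ΔU = (1.72)(20.79)(604 − 406) = 7079 J.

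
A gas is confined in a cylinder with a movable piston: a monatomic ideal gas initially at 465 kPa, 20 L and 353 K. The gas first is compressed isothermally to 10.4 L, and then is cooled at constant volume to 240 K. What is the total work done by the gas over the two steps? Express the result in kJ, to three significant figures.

Step 1 (isothermal): W = P₁V₁ ln(V₂/V₁) = (9300) ln(10.4/20) = -6082 J.
Step 2 (isochoric): W = 0 (constant volume).
W_total = -6082 + 0 = -6082 J.

W_total ≈ -6.08 kJ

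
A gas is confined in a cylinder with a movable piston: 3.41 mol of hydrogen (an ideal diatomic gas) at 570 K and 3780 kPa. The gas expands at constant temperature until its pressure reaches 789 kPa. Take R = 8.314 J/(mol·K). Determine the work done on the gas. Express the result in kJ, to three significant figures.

W ≈ -25.3 kJ

Isothermal process: W = nRT ln(V₂/V₁) = nRT ln(P₁/P₂).
W = (3.41)(8.314)(570) × ln(3780/789)
  = 16160 × ln(4.791) = 16160 × 1.567
W_by_gas = 25318 J; work on gas = −W_by = -25318 J.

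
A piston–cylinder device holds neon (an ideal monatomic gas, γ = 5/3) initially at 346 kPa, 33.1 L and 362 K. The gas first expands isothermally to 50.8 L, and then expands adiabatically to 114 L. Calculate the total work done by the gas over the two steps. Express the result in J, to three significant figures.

W_total ≈ 12100 J

Step 1 (isothermal): W = P₁V₁ ln(V₂/V₁) = (11453) ln(50.8/33.1) = 4906 J.
After step 1: P = 225.4 kPa, V = 50.8 L, T = 362 K.
Step 2 (adiabatic): W = (P₁V₁ − P₂V₂)/(γ−1) = (11453 − 6682)/0.667 = 7157 J.
W_total = 4906 + 7157 = 12062 J.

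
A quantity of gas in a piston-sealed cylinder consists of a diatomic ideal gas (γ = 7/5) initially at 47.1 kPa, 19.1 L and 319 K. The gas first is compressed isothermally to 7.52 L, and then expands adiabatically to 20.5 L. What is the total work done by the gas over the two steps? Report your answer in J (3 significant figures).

Step 1 (isothermal): W = P₁V₁ ln(V₂/V₁) = (899.6) ln(7.52/19.1) = -838.5 J.
After step 1: P = 119.6 kPa, V = 7.52 L, T = 319 K.
Step 2 (adiabatic): W = (P₁V₁ − P₂V₂)/(γ−1) = (899.6 − 602.3)/0.4 = 743.2 J.
W_total = -838.5 + 743.2 = -95.37 J.

W_total ≈ -95.4 J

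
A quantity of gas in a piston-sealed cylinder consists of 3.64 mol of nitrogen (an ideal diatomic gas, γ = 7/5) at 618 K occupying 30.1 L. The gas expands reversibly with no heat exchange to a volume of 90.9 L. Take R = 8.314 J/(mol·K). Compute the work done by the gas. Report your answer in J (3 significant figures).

W ≈ 16700 J

Adiabatic: TV^(γ−1) = const with γ = 7/5.
T₂ = T₁ (V₁/V₂)^(γ−1) = 618 × (30.1/90.9)^0.4 = 618 × 0.6427 = 397.2 K.
W_by = nCᵥ(T₁ − T₂) = (3.64)(20.79)(618 − 397.2) = 16707 J.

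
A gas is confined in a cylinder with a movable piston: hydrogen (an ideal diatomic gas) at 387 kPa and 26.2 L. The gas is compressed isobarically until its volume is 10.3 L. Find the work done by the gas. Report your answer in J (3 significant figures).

W ≈ -6150 J

Isobaric: W = P ΔV.
W = (387 kPa)(10.3 − 26.2 L) = (387)(-15.9) = -6153 J.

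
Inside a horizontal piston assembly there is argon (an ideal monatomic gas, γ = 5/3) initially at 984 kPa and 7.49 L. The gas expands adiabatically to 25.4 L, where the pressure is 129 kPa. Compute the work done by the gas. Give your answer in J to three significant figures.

Adiabatic: W = (P₁V₁ − P₂V₂)/(γ − 1) with γ = 5/3.
P₁V₁ = 7370 J, P₂V₂ = 3277 J.
W = (7370 − 3277) / 0.6667 = 6140 J.

W ≈ 6140 J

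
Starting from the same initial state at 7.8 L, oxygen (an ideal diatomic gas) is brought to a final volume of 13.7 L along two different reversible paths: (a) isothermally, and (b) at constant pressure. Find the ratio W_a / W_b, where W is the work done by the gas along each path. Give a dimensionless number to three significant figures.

Path (a) isothermal: W = P₁V₁ ln(V₂/V₁) → W_a/(P₁V₁) = 0.5633.
Path (b) isobaric: W = P₁(V₂ − V₁) → W_b/(P₁V₁) = 0.7564.
W_a / W_b = 0.5633 / 0.7564 = 0.7447.

W_a / W_b ≈ 0.745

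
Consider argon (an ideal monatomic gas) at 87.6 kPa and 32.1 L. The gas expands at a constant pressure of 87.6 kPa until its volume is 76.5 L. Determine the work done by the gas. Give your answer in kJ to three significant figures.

W ≈ 3.89 kJ

Isobaric: W = P ΔV.
W = (87.6 kPa)(76.5 − 32.1 L) = (87.6)(44.4) = 3889 J.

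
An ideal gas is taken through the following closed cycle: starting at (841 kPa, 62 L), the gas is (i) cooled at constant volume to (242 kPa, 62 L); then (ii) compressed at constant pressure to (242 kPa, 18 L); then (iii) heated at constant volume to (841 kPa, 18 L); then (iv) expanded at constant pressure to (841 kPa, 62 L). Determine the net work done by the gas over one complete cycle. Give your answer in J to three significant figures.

Constant-volume legs do no work.
W(ii) = (242)(18 − 62) = -10648 J; W(iv) = (841)(62 − 18) = 37004 J.
W_net = -10648 + 37004 = 26356 J (the clockwise enclosed area).

W_net ≈ 26400 J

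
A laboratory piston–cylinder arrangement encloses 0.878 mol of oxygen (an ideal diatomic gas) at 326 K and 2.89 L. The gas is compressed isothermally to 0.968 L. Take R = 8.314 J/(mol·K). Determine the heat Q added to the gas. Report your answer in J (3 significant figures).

Q ≈ -2600 J

Isothermal ⇒ ΔU = 0, so Q = W = nRT ln(V₂/V₁).
Q = (0.878)(8.314)(326) ln(0.968/2.89) = 2380 × -1.094 = -2603 J.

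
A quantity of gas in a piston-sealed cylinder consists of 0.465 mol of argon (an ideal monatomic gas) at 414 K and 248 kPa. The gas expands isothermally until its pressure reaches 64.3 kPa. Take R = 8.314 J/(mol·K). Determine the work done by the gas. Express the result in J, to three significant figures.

W ≈ 2160 J

Isothermal process: W = nRT ln(V₂/V₁) = nRT ln(P₁/P₂).
W = (0.465)(8.314)(414) × ln(248/64.3)
  = 1601 × ln(3.857) = 1601 × 1.35
W_by_gas = 2161 J.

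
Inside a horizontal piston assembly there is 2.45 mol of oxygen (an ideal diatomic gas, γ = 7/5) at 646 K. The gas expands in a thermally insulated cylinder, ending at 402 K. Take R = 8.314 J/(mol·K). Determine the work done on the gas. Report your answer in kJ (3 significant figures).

W ≈ -12.4 kJ

Adiabatic ⇒ Q = 0, so W_by = −ΔU = nCᵥ(T₁ − T₂).
Cᵥ = 5R/2 = 20.79 J/(mol·K).
W = (2.45)(20.79)(646 − 402) = 12425 J.
Work on gas = −W_by = -12425 J.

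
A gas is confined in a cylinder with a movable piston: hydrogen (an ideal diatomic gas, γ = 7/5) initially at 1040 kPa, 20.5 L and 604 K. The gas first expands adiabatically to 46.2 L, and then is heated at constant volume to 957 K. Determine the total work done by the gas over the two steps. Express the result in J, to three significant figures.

Step 1 (adiabatic): W = (P₁V₁ − P₂V₂)/(γ−1) = (21320 − 15404)/0.4 = 14790 J.
Step 2 (isochoric): W = 0 (constant volume).
W_total = 14790 + 0 = 14790 J.

W_total ≈ 14800 J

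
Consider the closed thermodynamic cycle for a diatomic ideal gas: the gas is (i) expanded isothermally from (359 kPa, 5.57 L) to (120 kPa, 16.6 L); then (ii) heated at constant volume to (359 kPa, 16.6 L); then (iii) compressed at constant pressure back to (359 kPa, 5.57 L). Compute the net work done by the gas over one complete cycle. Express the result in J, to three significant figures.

W_net ≈ -1780 J

Leg (i): W = PᵢVᵢ ln(V_f/Vᵢ) = (2000) ln(16.6/5.57) = 2184 J.
Leg (ii): W = 0.
Leg (iii): W = PΔV = (359)(5.57 − 16.6) = -3960 J.
W_net = 2184 − 3960 = -1776 J.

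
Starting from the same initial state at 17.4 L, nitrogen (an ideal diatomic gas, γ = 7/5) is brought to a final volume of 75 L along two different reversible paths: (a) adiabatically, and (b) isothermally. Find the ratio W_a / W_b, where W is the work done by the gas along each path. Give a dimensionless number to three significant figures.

W_a / W_b ≈ 0.757

Path (a) adiabatic: W = P₁V₁(1 − (V₁/V₂)^(γ−1))/(γ−1) → W_a/(P₁V₁) = 1.106.
Path (b) isothermal: W = P₁V₁ ln(V₂/V₁) → W_b/(P₁V₁) = 1.461.
W_a / W_b = 1.106 / 1.461 = 0.7573.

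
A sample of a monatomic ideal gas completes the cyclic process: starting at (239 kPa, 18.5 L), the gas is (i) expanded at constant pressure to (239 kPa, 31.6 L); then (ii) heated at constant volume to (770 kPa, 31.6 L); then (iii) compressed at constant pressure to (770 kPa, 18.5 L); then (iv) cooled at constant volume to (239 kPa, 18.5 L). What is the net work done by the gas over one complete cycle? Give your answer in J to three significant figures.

W_net ≈ -6960 J

Constant-volume legs do no work.
W(i) = (239)(31.6 − 18.5) = 3131 J; W(iii) = (770)(18.5 − 31.6) = -10087 J.
W_net = 3131 − 10087 = -6956 J (the counter-clockwise enclosed area).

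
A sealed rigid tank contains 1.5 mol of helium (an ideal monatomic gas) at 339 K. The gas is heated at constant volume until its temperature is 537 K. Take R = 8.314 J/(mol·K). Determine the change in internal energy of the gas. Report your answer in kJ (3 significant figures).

Constant volume ⇒ W = 0, so Q = ΔU = nCᵥΔT with Cᵥ = 3R/2 = 12.47 J/(mol·K).
ΔU = (1.5)(12.47)(537 − 339) = 3704 J.

ΔU ≈ 3.70 kJ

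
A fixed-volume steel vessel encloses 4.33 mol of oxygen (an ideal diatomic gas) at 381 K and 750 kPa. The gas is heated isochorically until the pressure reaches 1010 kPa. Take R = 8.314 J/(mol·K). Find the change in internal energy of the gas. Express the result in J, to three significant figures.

Constant volume ⇒ W = 0, so Q = ΔU = nCᵥΔT with Cᵥ = 5R/2 = 20.79 J/(mol·K).
At constant V, T₂/T₁ = P₂/P₁ ⇒ ΔT = T₁(P₂/P₁ − 1) = 381·(1010/750 − 1) = 132.1 K.
ΔU = (4.33)(20.79)(132.1) = 11887 J.

ΔU ≈ 11900 J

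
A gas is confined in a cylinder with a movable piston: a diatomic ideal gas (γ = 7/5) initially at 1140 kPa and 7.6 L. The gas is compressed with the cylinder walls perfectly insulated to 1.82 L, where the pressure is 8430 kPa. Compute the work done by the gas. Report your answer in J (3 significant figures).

Adiabatic: W = (P₁V₁ − P₂V₂)/(γ − 1) with γ = 7/5.
P₁V₁ = 8664 J, P₂V₂ = 15343 J.
W = (8664 − 15343) / 0.4 = -16697 J.

W ≈ -16700 J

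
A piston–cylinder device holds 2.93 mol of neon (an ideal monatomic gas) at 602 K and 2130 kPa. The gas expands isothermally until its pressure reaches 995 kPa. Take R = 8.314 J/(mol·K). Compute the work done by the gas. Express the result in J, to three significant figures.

Isothermal process: W = nRT ln(V₂/V₁) = nRT ln(P₁/P₂).
W = (2.93)(8.314)(602) × ln(2130/995)
  = 14665 × ln(2.141) = 14665 × 0.7611
W_by_gas = 11162 J.

W ≈ 11200 J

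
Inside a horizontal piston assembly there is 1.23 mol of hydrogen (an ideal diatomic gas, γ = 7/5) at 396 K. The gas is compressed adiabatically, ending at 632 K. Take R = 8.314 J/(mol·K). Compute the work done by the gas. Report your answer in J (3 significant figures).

Adiabatic ⇒ Q = 0, so W_by = −ΔU = nCᵥ(T₁ − T₂).
Cᵥ = 5R/2 = 20.79 J/(mol·K).
W = (1.23)(20.79)(396 − 632) = -6033 J.

W ≈ -6030 J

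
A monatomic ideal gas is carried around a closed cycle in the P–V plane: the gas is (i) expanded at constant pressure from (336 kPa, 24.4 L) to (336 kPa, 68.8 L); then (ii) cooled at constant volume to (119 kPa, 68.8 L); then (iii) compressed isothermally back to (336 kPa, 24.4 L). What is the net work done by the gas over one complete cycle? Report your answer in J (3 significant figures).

W_net ≈ 6430 J

Leg (i): W = PΔV = (336)(68.8 − 24.4) = 14918 J.
Leg (ii): W = 0.
Leg (iii): W = PᵢVᵢ ln(V_f/Vᵢ) = (8187) ln(24.4/68.8) = -8487 J.
W_net = 14918 − 8487 = 6431 J.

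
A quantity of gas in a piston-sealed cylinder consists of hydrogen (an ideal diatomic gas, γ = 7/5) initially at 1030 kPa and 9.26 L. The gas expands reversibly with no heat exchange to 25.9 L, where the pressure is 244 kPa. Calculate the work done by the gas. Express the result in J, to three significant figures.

W ≈ 8050 J

Adiabatic: W = (P₁V₁ − P₂V₂)/(γ − 1) with γ = 7/5.
P₁V₁ = 9538 J, P₂V₂ = 6320 J.
W = (9538 − 6320) / 0.4 = 8046 J.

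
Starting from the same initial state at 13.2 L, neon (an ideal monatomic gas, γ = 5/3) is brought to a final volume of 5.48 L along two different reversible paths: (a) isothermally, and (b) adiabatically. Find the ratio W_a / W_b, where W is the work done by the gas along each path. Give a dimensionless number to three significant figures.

W_a / W_b ≈ 0.735

Path (a) isothermal: W = P₁V₁ ln(V₂/V₁) → W_a/(P₁V₁) = -0.8791.
Path (b) adiabatic: W = P₁V₁(1 − (V₁/V₂)^(γ−1))/(γ−1) → W_b/(P₁V₁) = -1.195.
W_a / W_b = -0.8791 / -1.195 = 0.7354.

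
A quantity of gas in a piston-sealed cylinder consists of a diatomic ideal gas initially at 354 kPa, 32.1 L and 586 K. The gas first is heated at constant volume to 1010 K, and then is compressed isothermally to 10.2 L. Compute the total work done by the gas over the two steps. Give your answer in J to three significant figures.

Step 1 (isochoric): W = 0 (constant volume).
After step 1: P = 610.1 kPa (V unchanged).
Step 2 (isothermal): W = P₁V₁ ln(V₂/V₁) = (19585) ln(10.2/32.1) = -22454 J.
W_total = 0 − 22454 = -22454 J.

W_total ≈ -22500 J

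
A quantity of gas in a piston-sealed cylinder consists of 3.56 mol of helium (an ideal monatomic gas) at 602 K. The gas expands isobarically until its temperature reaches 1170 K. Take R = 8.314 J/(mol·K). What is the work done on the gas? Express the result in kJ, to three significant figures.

Isobaric: W = P ΔV = nR ΔT.
W = (3.56)(8.314)(1170 − 602) = 16812 J.
Work on gas = −W_by = -16812 J.

W ≈ -16.8 kJ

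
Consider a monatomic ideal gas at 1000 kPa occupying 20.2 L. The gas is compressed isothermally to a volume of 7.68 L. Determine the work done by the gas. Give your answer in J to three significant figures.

Isothermal: W = nRT ln(V₂/V₁) = P₁V₁ ln(V₂/V₁).
P₁V₁ = (1000 kPa)(20.2 L) = 20200 J.
W = 20200 × ln(7.68/20.2) = 20200 × -0.9671
W_by_gas = -19535 J.

W ≈ -19500 J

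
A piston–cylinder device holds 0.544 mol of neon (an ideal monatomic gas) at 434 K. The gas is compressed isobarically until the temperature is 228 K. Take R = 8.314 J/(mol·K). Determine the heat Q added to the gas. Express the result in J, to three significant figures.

Isobaric: W = nRΔT = (0.544)(8.314)(-206) = -931.7 J.
ΔU = nCᵥΔT with Cᵥ = 3R/2: ΔU = (0.544)(12.47)(-206) = -1398 J.
Q = ΔU + W = -1398 − 931.7 = -2329 J.

Q ≈ -2330 J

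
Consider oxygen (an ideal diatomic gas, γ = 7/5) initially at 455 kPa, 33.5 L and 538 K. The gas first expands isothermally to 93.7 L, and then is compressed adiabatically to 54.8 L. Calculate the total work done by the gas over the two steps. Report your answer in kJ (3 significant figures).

Step 1 (isothermal): W = P₁V₁ ln(V₂/V₁) = (15242) ln(93.7/33.5) = 15678 J.
After step 1: P = 162.7 kPa, V = 93.7 L, T = 538 K.
Step 2 (adiabatic): W = (P₁V₁ − P₂V₂)/(γ−1) = (15242 − 18890)/0.4 = -9120 J.
W_total = 15678 − 9120 = 6558 J.

W_total ≈ 6.56 kJ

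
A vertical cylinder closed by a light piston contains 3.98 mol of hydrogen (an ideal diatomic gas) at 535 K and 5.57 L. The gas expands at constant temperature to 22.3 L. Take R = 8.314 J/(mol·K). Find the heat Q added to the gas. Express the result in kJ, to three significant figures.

Isothermal ⇒ ΔU = 0, so Q = W = nRT ln(V₂/V₁).
Q = (3.98)(8.314)(535) ln(22.3/5.57) = 17703 × 1.387 = 24557 J.

Q ≈ 24.6 kJ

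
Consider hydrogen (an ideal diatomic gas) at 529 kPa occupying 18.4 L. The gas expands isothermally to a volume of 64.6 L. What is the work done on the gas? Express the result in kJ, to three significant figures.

W ≈ -12.2 kJ

Isothermal: W = nRT ln(V₂/V₁) = P₁V₁ ln(V₂/V₁).
P₁V₁ = (529 kPa)(18.4 L) = 9734 J.
W = 9734 × ln(64.6/18.4) = 9734 × 1.256
W_by_gas = 12224 J; work on gas = −W_by = -12224 J.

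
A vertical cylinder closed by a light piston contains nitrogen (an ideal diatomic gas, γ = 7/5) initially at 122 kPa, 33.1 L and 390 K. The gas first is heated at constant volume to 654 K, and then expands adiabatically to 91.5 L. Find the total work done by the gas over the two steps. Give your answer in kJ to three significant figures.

Step 1 (isochoric): W = 0 (constant volume).
After step 1: P = 204.6 kPa (V unchanged).
Step 2 (adiabatic): W = (P₁V₁ − P₂V₂)/(γ−1) = (6772 − 4509)/0.4 = 5657 J.
W_total = 0 + 5657 = 5657 J.

W_total ≈ 5.66 kJ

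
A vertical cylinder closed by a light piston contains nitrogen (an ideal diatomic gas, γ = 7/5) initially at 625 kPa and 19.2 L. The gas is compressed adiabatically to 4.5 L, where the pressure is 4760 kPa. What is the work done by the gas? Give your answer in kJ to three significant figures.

W ≈ -23.6 kJ

Adiabatic: W = (P₁V₁ − P₂V₂)/(γ − 1) with γ = 7/5.
P₁V₁ = 12000 J, P₂V₂ = 21420 J.
W = (12000 − 21420) / 0.4 = -23550 J.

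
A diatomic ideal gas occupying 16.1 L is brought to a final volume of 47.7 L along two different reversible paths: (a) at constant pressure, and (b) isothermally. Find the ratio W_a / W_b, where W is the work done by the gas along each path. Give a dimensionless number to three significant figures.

Path (a) isobaric: W = P₁(V₂ − V₁) → W_a/(P₁V₁) = 1.963.
Path (b) isothermal: W = P₁V₁ ln(V₂/V₁) → W_b/(P₁V₁) = 1.086.
W_a / W_b = 1.963 / 1.086 = 1.807.

W_a / W_b ≈ 1.81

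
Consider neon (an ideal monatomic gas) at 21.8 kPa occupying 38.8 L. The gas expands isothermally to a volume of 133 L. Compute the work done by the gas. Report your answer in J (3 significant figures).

Isothermal: W = nRT ln(V₂/V₁) = P₁V₁ ln(V₂/V₁).
P₁V₁ = (21.8 kPa)(38.8 L) = 845.8 J.
W = 845.8 × ln(133/38.8) = 845.8 × 1.232
W_by_gas = 1042 J.

W ≈ 1040 J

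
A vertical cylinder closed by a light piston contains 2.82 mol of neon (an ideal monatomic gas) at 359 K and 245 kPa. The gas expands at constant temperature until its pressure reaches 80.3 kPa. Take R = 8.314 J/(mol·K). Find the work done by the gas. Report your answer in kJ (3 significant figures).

Isothermal process: W = nRT ln(V₂/V₁) = nRT ln(P₁/P₂).
W = (2.82)(8.314)(359) × ln(245/80.3)
  = 8417 × ln(3.051) = 8417 × 1.115
W_by_gas = 9389 J.

W ≈ 9.39 kJ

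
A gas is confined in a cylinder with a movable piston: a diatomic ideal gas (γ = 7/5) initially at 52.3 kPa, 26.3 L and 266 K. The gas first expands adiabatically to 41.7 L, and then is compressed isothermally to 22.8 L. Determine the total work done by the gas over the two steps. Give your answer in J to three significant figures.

Step 1 (adiabatic): W = (P₁V₁ − P₂V₂)/(γ−1) = (1375 − 1144)/0.4 = 579 J.
After step 1: P = 27.43 kPa, V = 41.7 L, T = 221.2 K.
Step 2 (isothermal): W = P₁V₁ ln(V₂/V₁) = (1144) ln(22.8/41.7) = -690.6 J.
W_total = 579 − 690.6 = -111.6 J.

W_total ≈ -112 J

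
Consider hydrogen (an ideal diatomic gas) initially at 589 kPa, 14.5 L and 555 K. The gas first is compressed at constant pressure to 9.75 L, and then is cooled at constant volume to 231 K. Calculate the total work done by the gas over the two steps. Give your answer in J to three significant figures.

Step 1 (isobaric): W = PΔV = (589 kPa)(9.75 − 14.5 L) = -2798 J.
Step 2 (isochoric): W = 0 (constant volume).
W_total = -2798 + 0 = -2798 J.

W_total ≈ -2800 J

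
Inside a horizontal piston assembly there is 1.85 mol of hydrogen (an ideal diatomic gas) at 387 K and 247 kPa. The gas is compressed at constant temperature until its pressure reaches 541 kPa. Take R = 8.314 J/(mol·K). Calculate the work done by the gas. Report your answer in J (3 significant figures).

W ≈ -4670 J

Isothermal process: W = nRT ln(V₂/V₁) = nRT ln(P₁/P₂).
W = (1.85)(8.314)(387) × ln(247/541)
  = 5952 × ln(0.4566) = 5952 × -0.784
W_by_gas = -4667 J.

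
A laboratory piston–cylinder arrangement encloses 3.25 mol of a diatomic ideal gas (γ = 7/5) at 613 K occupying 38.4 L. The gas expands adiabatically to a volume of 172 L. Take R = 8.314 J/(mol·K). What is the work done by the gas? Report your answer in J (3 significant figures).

Adiabatic: TV^(γ−1) = const with γ = 7/5.
T₂ = T₁ (V₁/V₂)^(γ−1) = 613 × (38.4/172)^0.4 = 613 × 0.5489 = 336.5 K.
W_by = nCᵥ(T₁ − T₂) = (3.25)(20.79)(613 − 336.5) = 18678 J.

W ≈ 18700 J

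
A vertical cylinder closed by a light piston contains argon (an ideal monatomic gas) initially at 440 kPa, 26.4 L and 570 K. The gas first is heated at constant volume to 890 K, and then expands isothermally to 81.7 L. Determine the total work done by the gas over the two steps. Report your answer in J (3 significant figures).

W_total ≈ 20500 J

Step 1 (isochoric): W = 0 (constant volume).
After step 1: P = 687 kPa (V unchanged).
Step 2 (isothermal): W = P₁V₁ ln(V₂/V₁) = (18137) ln(81.7/26.4) = 20489 J.
W_total = 0 + 20489 = 20489 J.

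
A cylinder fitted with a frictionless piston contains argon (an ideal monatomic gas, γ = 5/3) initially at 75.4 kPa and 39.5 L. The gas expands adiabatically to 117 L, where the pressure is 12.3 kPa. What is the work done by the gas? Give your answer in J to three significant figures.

Adiabatic: W = (P₁V₁ − P₂V₂)/(γ − 1) with γ = 5/3.
P₁V₁ = 2978 J, P₂V₂ = 1439 J.
W = (2978 − 1439) / 0.6667 = 2309 J.

W ≈ 2310 J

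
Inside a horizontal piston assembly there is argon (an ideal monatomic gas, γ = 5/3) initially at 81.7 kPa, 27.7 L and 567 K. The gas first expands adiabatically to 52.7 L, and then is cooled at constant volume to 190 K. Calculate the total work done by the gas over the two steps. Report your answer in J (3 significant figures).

W_total ≈ 1180 J

Step 1 (adiabatic): W = (P₁V₁ − P₂V₂)/(γ−1) = (2263 − 1474)/0.667 = 1184 J.
Step 2 (isochoric): W = 0 (constant volume).
W_total = 1184 + 0 = 1184 J.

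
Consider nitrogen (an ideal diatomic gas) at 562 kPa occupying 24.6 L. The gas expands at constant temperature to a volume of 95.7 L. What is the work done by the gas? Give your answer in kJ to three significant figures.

W ≈ 18.8 kJ

Isothermal: W = nRT ln(V₂/V₁) = P₁V₁ ln(V₂/V₁).
P₁V₁ = (562 kPa)(24.6 L) = 13825 J.
W = 13825 × ln(95.7/24.6) = 13825 × 1.358
W_by_gas = 18781 J.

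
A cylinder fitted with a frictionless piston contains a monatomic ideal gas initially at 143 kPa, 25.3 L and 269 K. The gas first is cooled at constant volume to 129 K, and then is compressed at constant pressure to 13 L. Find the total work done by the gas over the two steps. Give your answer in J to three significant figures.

Step 1 (isochoric): W = 0 (constant volume).
After step 1: P = 68.58 kPa (V unchanged).
Step 2 (isobaric): W = PΔV = (68.58 kPa)(13 − 25.3 L) = -843.5 J.
W_total = 0 − 843.5 = -843.5 J.

W_total ≈ -843 J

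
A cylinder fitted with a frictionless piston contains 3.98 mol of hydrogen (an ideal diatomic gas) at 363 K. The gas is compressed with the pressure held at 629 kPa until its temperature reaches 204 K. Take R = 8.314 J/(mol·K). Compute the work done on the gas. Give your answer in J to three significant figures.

W ≈ 5260 J

Isobaric: W = P ΔV = nR ΔT.
W = (3.98)(8.314)(204 − 363) = -5261 J.
Work on gas = −W_by = 5261 J.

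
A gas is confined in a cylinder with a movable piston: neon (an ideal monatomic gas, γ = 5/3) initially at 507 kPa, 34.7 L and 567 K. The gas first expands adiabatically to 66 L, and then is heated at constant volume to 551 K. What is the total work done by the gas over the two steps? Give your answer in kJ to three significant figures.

Step 1 (adiabatic): W = (P₁V₁ − P₂V₂)/(γ−1) = (17593 − 11460)/0.667 = 9199 J.
Step 2 (isochoric): W = 0 (constant volume).
W_total = 9199 + 0 = 9199 J.

W_total ≈ 9.20 kJ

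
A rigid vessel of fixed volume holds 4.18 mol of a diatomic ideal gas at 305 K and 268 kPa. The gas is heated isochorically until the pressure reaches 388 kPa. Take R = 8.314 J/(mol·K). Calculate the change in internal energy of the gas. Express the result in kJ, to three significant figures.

ΔU ≈ 11.9 kJ

Constant volume ⇒ W = 0, so Q = ΔU = nCᵥΔT with Cᵥ = 5R/2 = 20.79 J/(mol·K).
At constant V, T₂/T₁ = P₂/P₁ ⇒ ΔT = T₁(P₂/P₁ − 1) = 305·(388/268 − 1) = 136.6 K.
ΔU = (4.18)(20.79)(136.6) = 11865 J.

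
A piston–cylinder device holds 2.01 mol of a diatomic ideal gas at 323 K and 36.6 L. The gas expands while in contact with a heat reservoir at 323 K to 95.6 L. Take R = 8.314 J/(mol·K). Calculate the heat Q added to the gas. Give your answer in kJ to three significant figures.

Q ≈ 5.18 kJ

Isothermal ⇒ ΔU = 0, so Q = W = nRT ln(V₂/V₁).
Q = (2.01)(8.314)(323) ln(95.6/36.6) = 5398 × 0.9601 = 5182 J.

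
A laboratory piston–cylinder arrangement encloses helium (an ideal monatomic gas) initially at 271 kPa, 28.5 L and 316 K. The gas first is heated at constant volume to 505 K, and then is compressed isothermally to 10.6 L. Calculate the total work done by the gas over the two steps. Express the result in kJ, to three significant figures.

W_total ≈ -12.2 kJ

Step 1 (isochoric): W = 0 (constant volume).
After step 1: P = 433.1 kPa (V unchanged).
Step 2 (isothermal): W = P₁V₁ ln(V₂/V₁) = (12343) ln(10.6/28.5) = -12208 J.
W_total = 0 − 12208 = -12208 J.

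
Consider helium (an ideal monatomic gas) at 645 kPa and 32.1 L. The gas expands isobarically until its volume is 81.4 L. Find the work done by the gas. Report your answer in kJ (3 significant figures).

W ≈ 31.8 kJ

Isobaric: W = P ΔV.
W = (645 kPa)(81.4 − 32.1 L) = (645)(49.3) = 31799 J.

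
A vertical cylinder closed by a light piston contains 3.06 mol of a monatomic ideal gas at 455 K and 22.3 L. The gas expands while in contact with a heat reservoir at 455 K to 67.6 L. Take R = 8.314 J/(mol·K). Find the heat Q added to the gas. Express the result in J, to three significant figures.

Q ≈ 12800 J

Isothermal ⇒ ΔU = 0, so Q = W = nRT ln(V₂/V₁).
Q = (3.06)(8.314)(455) ln(67.6/22.3) = 11576 × 1.109 = 12838 J.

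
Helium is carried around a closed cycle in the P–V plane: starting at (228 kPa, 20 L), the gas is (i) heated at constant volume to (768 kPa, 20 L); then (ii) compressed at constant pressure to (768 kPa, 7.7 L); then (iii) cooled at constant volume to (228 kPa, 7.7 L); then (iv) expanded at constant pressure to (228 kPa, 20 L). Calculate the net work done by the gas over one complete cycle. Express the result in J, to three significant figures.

W_net ≈ -6640 J

Constant-volume legs do no work.
W(ii) = (768)(7.7 − 20) = -9446 J; W(iv) = (228)(20 − 7.7) = 2804 J.
W_net = -9446 + 2804 = -6642 J (the counter-clockwise enclosed area).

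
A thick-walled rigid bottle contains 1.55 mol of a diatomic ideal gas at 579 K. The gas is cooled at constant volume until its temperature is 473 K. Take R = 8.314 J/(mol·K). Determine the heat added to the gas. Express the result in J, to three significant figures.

Q ≈ -3410 J

Constant volume ⇒ W = 0, so Q = ΔU = nCᵥΔT with Cᵥ = 5R/2 = 20.79 J/(mol·K).
ΔU = (1.55)(20.79)(473 − 579) = -3415 J.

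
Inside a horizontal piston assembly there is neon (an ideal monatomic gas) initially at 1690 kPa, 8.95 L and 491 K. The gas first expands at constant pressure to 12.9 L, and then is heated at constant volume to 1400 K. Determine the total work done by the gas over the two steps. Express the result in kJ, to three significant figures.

Step 1 (isobaric): W = PΔV = (1690 kPa)(12.9 − 8.95 L) = 6676 J.
Step 2 (isochoric): W = 0 (constant volume).
W_total = 6676 + 0 = 6676 J.

W_total ≈ 6.68 kJ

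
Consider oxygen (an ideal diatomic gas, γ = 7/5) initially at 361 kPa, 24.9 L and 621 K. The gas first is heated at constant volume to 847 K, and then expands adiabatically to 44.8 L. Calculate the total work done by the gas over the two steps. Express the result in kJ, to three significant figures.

W_total ≈ 6.42 kJ

Step 1 (isochoric): W = 0 (constant volume).
After step 1: P = 492.4 kPa (V unchanged).
Step 2 (adiabatic): W = (P₁V₁ − P₂V₂)/(γ−1) = (12260 − 9693)/0.4 = 6418 J.
W_total = 0 + 6418 = 6418 J.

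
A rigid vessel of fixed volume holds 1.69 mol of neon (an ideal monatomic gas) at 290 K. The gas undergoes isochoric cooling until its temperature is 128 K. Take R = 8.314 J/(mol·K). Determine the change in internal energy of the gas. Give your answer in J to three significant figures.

Constant volume ⇒ W = 0, so Q = ΔU = nCᵥΔT with Cᵥ = 3R/2 = 12.47 J/(mol·K).
ΔU = (1.69)(12.47)(128 − 290) = -3414 J.

ΔU ≈ -3410 J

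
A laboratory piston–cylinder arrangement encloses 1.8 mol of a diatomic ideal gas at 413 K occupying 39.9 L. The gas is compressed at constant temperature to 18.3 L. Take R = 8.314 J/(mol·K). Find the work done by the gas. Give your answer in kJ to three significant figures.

W ≈ -4.82 kJ

Isothermal: W = nRT ln(V₂/V₁).
W = (1.8)(8.314)(413) × ln(18.3/39.9)
  = 6181 × -0.7795
W_by_gas = -4818 J.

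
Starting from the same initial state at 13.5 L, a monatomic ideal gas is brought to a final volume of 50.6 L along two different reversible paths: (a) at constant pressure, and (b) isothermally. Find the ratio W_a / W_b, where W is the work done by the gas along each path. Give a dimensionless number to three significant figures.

Path (a) isobaric: W = P₁(V₂ − V₁) → W_a/(P₁V₁) = 2.748.
Path (b) isothermal: W = P₁V₁ ln(V₂/V₁) → W_b/(P₁V₁) = 1.321.
W_a / W_b = 2.748 / 1.321 = 2.08.

W_a / W_b ≈ 2.08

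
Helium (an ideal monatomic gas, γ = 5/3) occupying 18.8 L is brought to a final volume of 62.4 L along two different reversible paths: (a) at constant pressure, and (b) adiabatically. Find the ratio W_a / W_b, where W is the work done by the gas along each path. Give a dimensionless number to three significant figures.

W_a / W_b ≈ 2.81

Path (a) isobaric: W = P₁(V₂ − V₁) → W_a/(P₁V₁) = 2.319.
Path (b) adiabatic: W = P₁V₁(1 − (V₁/V₂)^(γ−1))/(γ−1) → W_b/(P₁V₁) = 0.8259.
W_a / W_b = 2.319 / 0.8259 = 2.808.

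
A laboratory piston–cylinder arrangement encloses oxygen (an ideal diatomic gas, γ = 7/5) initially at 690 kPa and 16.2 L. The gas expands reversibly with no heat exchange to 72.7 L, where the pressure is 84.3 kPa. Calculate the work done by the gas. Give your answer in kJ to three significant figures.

Adiabatic: W = (P₁V₁ − P₂V₂)/(γ − 1) with γ = 7/5.
P₁V₁ = 11178 J, P₂V₂ = 6129 J.
W = (11178 − 6129) / 0.4 = 12623 J.

W ≈ 12.6 kJ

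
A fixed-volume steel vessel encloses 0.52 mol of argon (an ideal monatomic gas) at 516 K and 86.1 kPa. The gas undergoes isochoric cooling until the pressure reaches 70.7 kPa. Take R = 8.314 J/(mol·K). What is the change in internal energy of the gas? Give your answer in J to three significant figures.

ΔU ≈ -599 J

Constant volume ⇒ W = 0, so Q = ΔU = nCᵥΔT with Cᵥ = 3R/2 = 12.47 J/(mol·K).
At constant V, T₂/T₁ = P₂/P₁ ⇒ ΔT = T₁(P₂/P₁ − 1) = 516·(70.7/86.1 − 1) = -92.29 K.
ΔU = (0.52)(12.47)(-92.29) = -598.5 J.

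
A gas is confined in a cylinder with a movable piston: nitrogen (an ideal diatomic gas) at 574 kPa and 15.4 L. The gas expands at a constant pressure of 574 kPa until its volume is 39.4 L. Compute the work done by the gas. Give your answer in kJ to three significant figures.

W ≈ 13.8 kJ

Isobaric: W = P ΔV.
W = (574 kPa)(39.4 − 15.4 L) = (574)(24) = 13776 J.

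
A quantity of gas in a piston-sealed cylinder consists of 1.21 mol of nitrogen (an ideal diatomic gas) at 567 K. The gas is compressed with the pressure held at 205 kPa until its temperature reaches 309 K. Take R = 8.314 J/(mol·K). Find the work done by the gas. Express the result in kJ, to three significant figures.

Isobaric: W = P ΔV = nR ΔT.
W = (1.21)(8.314)(309 − 567) = -2595 J.

W ≈ -2.60 kJ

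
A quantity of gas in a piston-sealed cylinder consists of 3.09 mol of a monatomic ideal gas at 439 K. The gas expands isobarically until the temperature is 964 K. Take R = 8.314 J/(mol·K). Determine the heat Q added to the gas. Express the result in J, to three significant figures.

Isobaric: W = nRΔT = (3.09)(8.314)(525) = 13487 J.
ΔU = nCᵥΔT with Cᵥ = 3R/2: ΔU = (3.09)(12.47)(525) = 20231 J.
Q = ΔU + W = 20231 + 13487 = 33718 J.

Q ≈ 33700 J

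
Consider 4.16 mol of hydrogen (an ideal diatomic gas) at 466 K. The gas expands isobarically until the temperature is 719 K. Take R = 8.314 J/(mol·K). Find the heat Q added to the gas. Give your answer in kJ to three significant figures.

Isobaric: W = nRΔT = (4.16)(8.314)(253) = 8750 J.
ΔU = nCᵥΔT with Cᵥ = 5R/2: ΔU = (4.16)(20.79)(253) = 21876 J.
Q = ΔU + W = 21876 + 8750 = 30626 J.

Q ≈ 30.6 kJ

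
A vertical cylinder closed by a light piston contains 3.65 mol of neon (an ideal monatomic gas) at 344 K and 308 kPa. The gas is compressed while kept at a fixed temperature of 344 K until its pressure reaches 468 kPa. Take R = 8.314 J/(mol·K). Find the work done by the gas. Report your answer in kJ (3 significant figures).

W ≈ -4.37 kJ

Isothermal process: W = nRT ln(V₂/V₁) = nRT ln(P₁/P₂).
W = (3.65)(8.314)(344) × ln(308/468)
  = 10439 × ln(0.6581) = 10439 × -0.4184
W_by_gas = -4367 J.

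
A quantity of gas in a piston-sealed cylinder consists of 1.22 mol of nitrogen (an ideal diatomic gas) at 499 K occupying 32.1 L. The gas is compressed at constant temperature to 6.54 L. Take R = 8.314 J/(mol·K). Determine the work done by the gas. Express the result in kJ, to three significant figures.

Isothermal: W = nRT ln(V₂/V₁).
W = (1.22)(8.314)(499) × ln(6.54/32.1)
  = 5061 × -1.591
W_by_gas = -8052 J.

W ≈ -8.05 kJ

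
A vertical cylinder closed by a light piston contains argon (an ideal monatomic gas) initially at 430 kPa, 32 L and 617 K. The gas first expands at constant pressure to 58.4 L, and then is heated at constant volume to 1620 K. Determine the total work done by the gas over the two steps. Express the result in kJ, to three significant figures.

W_total ≈ 11.4 kJ

Step 1 (isobaric): W = PΔV = (430 kPa)(58.4 − 32 L) = 11352 J.
Step 2 (isochoric): W = 0 (constant volume).
W_total = 11352 + 0 = 11352 J.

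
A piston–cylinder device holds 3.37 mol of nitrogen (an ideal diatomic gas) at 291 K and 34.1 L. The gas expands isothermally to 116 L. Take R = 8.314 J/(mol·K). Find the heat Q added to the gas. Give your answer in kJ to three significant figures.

Q ≈ 9.98 kJ

Isothermal ⇒ ΔU = 0, so Q = W = nRT ln(V₂/V₁).
Q = (3.37)(8.314)(291) ln(116/34.1) = 8153 × 1.224 = 9982 J.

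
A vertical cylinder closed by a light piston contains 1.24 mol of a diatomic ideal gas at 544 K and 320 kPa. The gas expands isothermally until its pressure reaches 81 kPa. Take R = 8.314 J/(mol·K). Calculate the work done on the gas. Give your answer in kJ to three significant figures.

W ≈ -7.71 kJ

Isothermal process: W = nRT ln(V₂/V₁) = nRT ln(P₁/P₂).
W = (1.24)(8.314)(544) × ln(320/81)
  = 5608 × ln(3.951) = 5608 × 1.374
W_by_gas = 7705 J; work on gas = −W_by = -7705 J.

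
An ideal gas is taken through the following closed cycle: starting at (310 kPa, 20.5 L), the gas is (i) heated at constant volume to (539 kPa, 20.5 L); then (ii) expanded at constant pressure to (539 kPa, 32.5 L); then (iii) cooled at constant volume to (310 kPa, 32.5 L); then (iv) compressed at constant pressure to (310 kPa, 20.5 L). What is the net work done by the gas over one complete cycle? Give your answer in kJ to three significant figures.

Constant-volume legs do no work.
W(ii) = (539)(32.5 − 20.5) = 6468 J; W(iv) = (310)(20.5 − 32.5) = -3720 J.
W_net = 6468 − 3720 = 2748 J (the clockwise enclosed area).

W_net ≈ 2.75 kJ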